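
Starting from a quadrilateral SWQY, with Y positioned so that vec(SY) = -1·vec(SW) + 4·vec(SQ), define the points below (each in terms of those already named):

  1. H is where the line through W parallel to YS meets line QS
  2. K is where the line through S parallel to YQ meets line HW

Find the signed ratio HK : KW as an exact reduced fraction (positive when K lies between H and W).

HK:KW = -4/3

Assign S = (0, 0), W = (1, 0), Q = (0, 1), Y = (-1, 4) — the answer is frame-independent, so this choice is without loss of generality.
1. H is where the line through W parallel to YS meets line QS ⇒ H = (0, 4)
2. K is where the line through S parallel to YQ meets line HW ⇒ K = (4, -12)
K = H + t·(W−H) with t = 4, so HK:KW = t:(1−t) = 4:-3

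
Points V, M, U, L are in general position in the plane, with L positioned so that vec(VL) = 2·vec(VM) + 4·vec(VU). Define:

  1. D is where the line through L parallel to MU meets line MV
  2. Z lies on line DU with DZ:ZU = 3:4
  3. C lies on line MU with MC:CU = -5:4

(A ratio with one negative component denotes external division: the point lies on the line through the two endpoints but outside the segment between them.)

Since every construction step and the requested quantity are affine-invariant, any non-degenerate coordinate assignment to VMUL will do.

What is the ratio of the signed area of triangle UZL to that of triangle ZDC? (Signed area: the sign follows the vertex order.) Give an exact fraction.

[UZL]:[ZDC] = 4/3

Choose coordinates V = (0, 0), M = (1, 0), U = (0, 1), L = (2, 4).
1. D is where the line through L parallel to MU meets line MV ⇒ D = (6, 0)
2. Z lies on line DU with DZ:ZU = 3:4 ⇒ Z = (24/7, 3/7)
3. C lies on line MU with MC:CU = -5:4 ⇒ C = (-4, 5)
2·[UZL] = 80/7, 2·[ZDC] = 60/7
[UZL]:[ZDC] = 80/7:60/7 = 4/3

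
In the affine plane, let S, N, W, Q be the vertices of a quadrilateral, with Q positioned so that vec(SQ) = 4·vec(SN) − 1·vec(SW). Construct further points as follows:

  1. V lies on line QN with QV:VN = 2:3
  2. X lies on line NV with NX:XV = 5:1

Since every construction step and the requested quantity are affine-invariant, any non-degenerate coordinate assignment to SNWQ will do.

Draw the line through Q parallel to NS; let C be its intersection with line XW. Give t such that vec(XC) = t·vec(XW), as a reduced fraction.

Assign S = (0, 0), N = (1, 0), W = (0, 1), Q = (4, -1) — the answer is frame-independent, so this choice is without loss of generality.
1. V lies on line QN with QV:VN = 2:3 ⇒ V = (14/5, -3/5)
2. X lies on line NV with NX:XV = 5:1 ⇒ X = (5/2, -1/2)
through Q parallel to NS: direction (-1, 0); meets XW at C = (10/3, -1)
C = X + t·(W−X) with t = -1/3

t = -1/3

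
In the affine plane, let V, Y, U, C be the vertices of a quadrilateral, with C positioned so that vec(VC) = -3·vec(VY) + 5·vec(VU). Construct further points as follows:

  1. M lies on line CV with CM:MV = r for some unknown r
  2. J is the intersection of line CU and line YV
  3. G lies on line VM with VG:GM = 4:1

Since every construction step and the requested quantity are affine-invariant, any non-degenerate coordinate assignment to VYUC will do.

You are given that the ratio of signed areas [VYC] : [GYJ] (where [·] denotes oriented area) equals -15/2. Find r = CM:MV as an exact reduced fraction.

Choose coordinates V = (0, 0), Y = (1, 0), U = (0, 1), C = (-3, 5).
1. With CM:MV = r, write λ = r/(r+1) so M = C + λ·(V−C); M is affine-linear in λ
2. J is the intersection of line CU and line YV ⇒ J = (3/4, 0)
3. G lies on line VM with VG:GM = 4:1 ⇒ G is an affine combination of earlier points and hence also affine-linear in λ
Every point depending on M is an affine combination of M and λ-independent points, so each such coordinate is linear in λ; the λ² term in each signed area is a multiple of (V−C)×(V−C) = 0, so 2·[VYC] and 2·[GYJ] are each linear in λ. Evaluating at λ=0 and λ=1:
  2·[VYC] = 5,   2·[GYJ] = λ − 1
So [VYC]:[GYJ] = (5) / (λ − 1). Setting this equal to -15/2:
  5 = -15/2·(λ − 1)  ⇒  λ = 1/3
Then r = λ/(1−λ) = (1/3)/(2/3) = 1/2. Check: with r = 1/2, M = (-2, 10/3) and [VYC]:[GYJ] = -15/2 as required.

r = 1/2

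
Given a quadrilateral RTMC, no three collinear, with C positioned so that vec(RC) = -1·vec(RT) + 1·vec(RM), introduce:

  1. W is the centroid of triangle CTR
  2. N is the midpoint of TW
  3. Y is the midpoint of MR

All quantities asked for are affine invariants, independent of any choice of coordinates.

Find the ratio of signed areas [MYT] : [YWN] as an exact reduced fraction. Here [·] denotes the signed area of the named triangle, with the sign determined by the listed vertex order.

Choose coordinates R = (0, 0), T = (1, 0), M = (0, 1), C = (-1, 1).
1. W is the centroid of triangle CTR ⇒ W = (0, 1/3)
2. N is the midpoint of TW ⇒ N = (1/2, 1/6)
3. Y is the midpoint of MR ⇒ Y = (0, 1/2)
2·[MYT] = 1/2, 2·[YWN] = 1/12
[MYT]:[YWN] = 1/2:1/12 = 6

[MYT]:[YWN] = 6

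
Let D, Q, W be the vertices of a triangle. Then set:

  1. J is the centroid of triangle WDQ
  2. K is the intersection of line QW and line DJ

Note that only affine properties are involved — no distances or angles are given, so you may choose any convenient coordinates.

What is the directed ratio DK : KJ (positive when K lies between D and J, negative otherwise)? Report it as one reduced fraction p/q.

Assign D = (0, 0), Q = (1, 0), W = (0, 1) — the answer is frame-independent, so this choice is without loss of generality.
1. J is the centroid of triangle WDQ ⇒ J = (1/3, 1/3)
2. K is the intersection of line QW and line DJ ⇒ K = (1/2, 1/2)
K = D + t·(J−D) with t = 3/2, so DK:KJ = t:(1−t) = 3/2:-1/2

DK:KJ = -3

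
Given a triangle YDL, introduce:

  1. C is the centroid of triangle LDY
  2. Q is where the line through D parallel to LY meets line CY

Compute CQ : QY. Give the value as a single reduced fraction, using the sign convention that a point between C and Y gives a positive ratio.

Assign Y = (0, 0), D = (1, 0), L = (0, 1) — the answer is frame-independent, so this choice is without loss of generality.
1. C is the centroid of triangle LDY ⇒ C = (1/3, 1/3)
2. Q is where the line through D parallel to LY meets line CY ⇒ Q = (1, 1)
Q = C + t·(Y−C) with t = -2, so CQ:QY = t:(1−t) = -2:3

CQ:QY = -2/3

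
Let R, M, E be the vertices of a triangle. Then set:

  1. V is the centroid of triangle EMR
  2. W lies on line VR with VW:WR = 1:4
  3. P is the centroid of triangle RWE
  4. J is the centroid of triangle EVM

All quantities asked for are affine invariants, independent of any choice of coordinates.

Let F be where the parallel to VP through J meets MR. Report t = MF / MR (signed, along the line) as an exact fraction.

Choose coordinates R = (0, 0), M = (1, 0), E = (0, 1).
1. V is the centroid of triangle EMR ⇒ V = (1/3, 1/3)
2. W lies on line VR with VW:WR = 1:4 ⇒ W = (4/15, 4/15)
3. P is the centroid of triangle RWE ⇒ P = (4/45, 19/45)
4. J is the centroid of triangle EVM ⇒ J = (4/9, 4/9)
through J parallel to VP: direction (-11/45, 4/45); meets MR at F = (5/3, 0)
F = M + t·(R−M) with t = -2/3

t = -2/3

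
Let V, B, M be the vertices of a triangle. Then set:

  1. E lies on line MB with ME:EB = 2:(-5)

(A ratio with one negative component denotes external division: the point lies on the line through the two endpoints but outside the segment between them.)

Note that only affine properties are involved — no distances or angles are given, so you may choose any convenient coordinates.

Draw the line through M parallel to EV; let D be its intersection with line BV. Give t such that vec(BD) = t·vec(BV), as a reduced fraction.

Assign V = (0, 0), B = (1, 0), M = (0, 1) — the answer is frame-independent, so this choice is without loss of generality.
1. E lies on line MB with ME:EB = 2:(-5) ⇒ E = (-2/3, 5/3)
through M parallel to EV: direction (2/3, -5/3); meets BV at D = (2/5, 0)
D = B + t·(V−B) with t = 3/5

t = 3/5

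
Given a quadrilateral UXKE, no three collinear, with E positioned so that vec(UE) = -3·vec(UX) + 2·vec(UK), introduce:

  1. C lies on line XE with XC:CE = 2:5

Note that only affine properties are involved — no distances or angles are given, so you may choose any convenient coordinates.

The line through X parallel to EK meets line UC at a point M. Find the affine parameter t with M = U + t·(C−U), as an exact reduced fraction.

t = 7/11

Set U = (0, 0), X = (1, 0), K = (0, 1), E = (-3, 2); any affine frame gives the same invariant.
1. C lies on line XE with XC:CE = 2:5 ⇒ C = (-1/7, 4/7)
through X parallel to EK: direction (3, -1); meets UC at M = (-1/11, 4/11)
M = U + t·(C−U) with t = 7/11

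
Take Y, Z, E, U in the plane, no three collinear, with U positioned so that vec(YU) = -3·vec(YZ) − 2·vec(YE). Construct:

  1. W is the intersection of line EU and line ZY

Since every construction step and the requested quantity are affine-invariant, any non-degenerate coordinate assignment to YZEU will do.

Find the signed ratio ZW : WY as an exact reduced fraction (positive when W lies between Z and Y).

ZW:WY = -2

Choose coordinates Y = (0, 0), Z = (1, 0), E = (0, 1), U = (-3, -2).
1. W is the intersection of line EU and line ZY ⇒ W = (-1, 0)
W = Z + t·(Y−Z) with t = 2, so ZW:WY = t:(1−t) = 2:-1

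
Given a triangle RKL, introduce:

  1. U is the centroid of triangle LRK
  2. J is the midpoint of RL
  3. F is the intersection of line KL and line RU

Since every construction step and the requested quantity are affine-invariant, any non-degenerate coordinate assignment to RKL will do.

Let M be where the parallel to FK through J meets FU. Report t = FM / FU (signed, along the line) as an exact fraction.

Assign R = (0, 0), K = (1, 0), L = (0, 1) — the answer is frame-independent, so this choice is without loss of generality.
1. U is the centroid of triangle LRK ⇒ U = (1/3, 1/3)
2. J is the midpoint of RL ⇒ J = (0, 1/2)
3. F is the intersection of line KL and line RU ⇒ F = (1/2, 1/2)
through J parallel to FK: direction (1/2, -1/2); meets FU at M = (1/4, 1/4)
M = F + t·(U−F) with t = 3/2

t = 3/2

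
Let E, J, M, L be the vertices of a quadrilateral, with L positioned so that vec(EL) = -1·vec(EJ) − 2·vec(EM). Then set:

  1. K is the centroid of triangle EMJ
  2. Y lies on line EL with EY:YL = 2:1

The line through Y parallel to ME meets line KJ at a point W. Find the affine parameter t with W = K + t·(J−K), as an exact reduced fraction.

t = -3/2

Choose coordinates E = (0, 0), J = (1, 0), M = (0, 1), L = (-1, -2).
1. K is the centroid of triangle EMJ ⇒ K = (1/3, 1/3)
2. Y lies on line EL with EY:YL = 2:1 ⇒ Y = (-2/3, -4/3)
through Y parallel to ME: direction (0, -1); meets KJ at W = (-2/3, 5/6)
W = K + t·(J−K) with t = -3/2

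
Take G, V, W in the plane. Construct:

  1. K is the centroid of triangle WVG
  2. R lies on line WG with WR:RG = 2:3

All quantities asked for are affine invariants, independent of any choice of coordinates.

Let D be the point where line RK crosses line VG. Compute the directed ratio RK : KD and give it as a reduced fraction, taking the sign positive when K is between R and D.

RK:KD = 4/5

Set G = (0, 0), V = (1, 0), W = (0, 1); any affine frame gives the same invariant.
1. K is the centroid of triangle WVG ⇒ K = (1/3, 1/3)
2. R lies on line WG with WR:RG = 2:3 ⇒ R = (0, 3/5)
line RK meets VG at D = (3/4, 0)
K = R + t·(D−R) with t = 4/9, so RK:KD = 4/9:5/9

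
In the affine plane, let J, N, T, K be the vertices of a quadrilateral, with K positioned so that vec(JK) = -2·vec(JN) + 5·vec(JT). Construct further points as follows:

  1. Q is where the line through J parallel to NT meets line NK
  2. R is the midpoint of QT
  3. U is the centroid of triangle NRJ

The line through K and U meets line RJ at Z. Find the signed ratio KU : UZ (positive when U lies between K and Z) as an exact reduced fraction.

Assign J = (0, 0), N = (1, 0), T = (0, 1), K = (-2, 5) — the answer is frame-independent, so this choice is without loss of generality.
1. Q is where the line through J parallel to NT meets line NK ⇒ Q = (5/2, -5/2)
2. R is the midpoint of QT ⇒ R = (5/4, -3/4)
3. U is the centroid of triangle NRJ ⇒ U = (3/4, -1/4)
line KU meets RJ at Z = (65/72, -13/24)
U = K + t·(Z−K) with t = 18/19, so KU:UZ = 18/19:1/19

KU:UZ = 18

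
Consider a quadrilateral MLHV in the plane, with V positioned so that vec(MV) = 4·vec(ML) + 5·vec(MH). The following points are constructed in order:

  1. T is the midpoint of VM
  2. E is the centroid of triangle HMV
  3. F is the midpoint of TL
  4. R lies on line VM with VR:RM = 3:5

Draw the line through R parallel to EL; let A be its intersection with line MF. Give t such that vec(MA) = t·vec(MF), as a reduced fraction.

Work in coordinates with M = (0, 0), L = (1, 0), H = (0, 1), V = (4, 5).
1. T is the midpoint of VM ⇒ T = (2, 5/2)
2. E is the centroid of triangle HMV ⇒ E = (4/3, 2)
3. F is the midpoint of TL ⇒ F = (3/2, 5/4)
4. R lies on line VM with VR:RM = 3:5 ⇒ R = (5/2, 25/8)
through R parallel to EL: direction (-1/3, -2); meets MF at A = (285/124, 475/248)
A = M + t·(F−M) with t = 95/62

t = 95/62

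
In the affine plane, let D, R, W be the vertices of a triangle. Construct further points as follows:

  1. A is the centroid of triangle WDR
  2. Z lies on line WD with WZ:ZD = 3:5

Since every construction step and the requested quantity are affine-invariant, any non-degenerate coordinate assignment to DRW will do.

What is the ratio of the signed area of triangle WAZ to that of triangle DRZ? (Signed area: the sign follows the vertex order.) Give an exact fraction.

Set D = (0, 0), R = (1, 0), W = (0, 1); any affine frame gives the same invariant.
1. A is the centroid of triangle WDR ⇒ A = (1/3, 1/3)
2. Z lies on line WD with WZ:ZD = 3:5 ⇒ Z = (0, 5/8)
2·[WAZ] = -1/8, 2·[DRZ] = 5/8
[WAZ]:[DRZ] = -1/8:5/8 = -1/5

[WAZ]:[DRZ] = -1/5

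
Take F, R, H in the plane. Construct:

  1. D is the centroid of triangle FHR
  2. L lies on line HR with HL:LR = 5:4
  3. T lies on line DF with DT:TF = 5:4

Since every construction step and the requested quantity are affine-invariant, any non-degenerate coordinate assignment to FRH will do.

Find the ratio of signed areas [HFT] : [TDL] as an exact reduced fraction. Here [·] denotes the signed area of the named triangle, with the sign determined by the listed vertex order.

Assign F = (0, 0), R = (1, 0), H = (0, 1) — the answer is frame-independent, so this choice is without loss of generality.
1. D is the centroid of triangle FHR ⇒ D = (1/3, 1/3)
2. L lies on line HR with HL:LR = 5:4 ⇒ L = (5/9, 4/9)
3. T lies on line DF with DT:TF = 5:4 ⇒ T = (4/27, 4/27)
2·[HFT] = 4/27, 2·[TDL] = -5/243
[HFT]:[TDL] = 4/27:-5/243 = -36/5

[HFT]:[TDL] = -36/5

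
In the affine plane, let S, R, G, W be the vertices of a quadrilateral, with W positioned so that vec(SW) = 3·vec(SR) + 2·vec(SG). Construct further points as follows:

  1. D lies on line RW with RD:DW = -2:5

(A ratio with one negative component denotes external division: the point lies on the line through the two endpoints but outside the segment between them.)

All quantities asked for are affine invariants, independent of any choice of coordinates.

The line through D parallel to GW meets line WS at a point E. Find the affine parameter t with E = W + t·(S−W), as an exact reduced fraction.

Work in coordinates with S = (0, 0), R = (1, 0), G = (0, 1), W = (3, 2).
1. D lies on line RW with RD:DW = -2:5 ⇒ D = (-1/3, -4/3)
through D parallel to GW: direction (3, 1); meets WS at E = (-11/3, -22/9)
E = W + t·(S−W) with t = 20/9

t = 20/9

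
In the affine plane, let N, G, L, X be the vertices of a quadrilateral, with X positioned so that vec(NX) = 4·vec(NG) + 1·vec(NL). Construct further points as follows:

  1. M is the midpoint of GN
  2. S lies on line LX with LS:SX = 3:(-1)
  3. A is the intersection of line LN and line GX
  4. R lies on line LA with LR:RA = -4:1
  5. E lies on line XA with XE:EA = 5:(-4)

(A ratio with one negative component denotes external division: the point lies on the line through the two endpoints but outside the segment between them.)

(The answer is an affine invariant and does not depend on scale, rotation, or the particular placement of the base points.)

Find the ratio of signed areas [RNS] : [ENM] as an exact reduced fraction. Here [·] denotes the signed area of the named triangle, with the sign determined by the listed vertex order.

[RNS]:[ENM] = 28/17

Set N = (0, 0), G = (1, 0), L = (0, 1), X = (4, 1); any affine frame gives the same invariant.
1. M is the midpoint of GN ⇒ M = (1/2, 0)
2. S lies on line LX with LS:SX = 3:(-1) ⇒ S = (6, 1)
3. A is the intersection of line LN and line GX ⇒ A = (0, -1/3)
4. R lies on line LA with LR:RA = -4:1 ⇒ R = (0, -7/9)
5. E lies on line XA with XE:EA = 5:(-4) ⇒ E = (-16, -17/3)
2·[RNS] = -14/3, 2·[ENM] = -17/6
[RNS]:[ENM] = -14/3:-17/6 = 28/17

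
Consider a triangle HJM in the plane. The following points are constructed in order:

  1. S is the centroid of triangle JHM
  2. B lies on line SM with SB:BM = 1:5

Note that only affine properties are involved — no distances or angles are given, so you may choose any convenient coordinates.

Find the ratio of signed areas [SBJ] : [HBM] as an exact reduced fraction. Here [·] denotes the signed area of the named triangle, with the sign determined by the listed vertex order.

[SBJ]:[HBM] = -1/5

Choose coordinates H = (0, 0), J = (1, 0), M = (0, 1).
1. S is the centroid of triangle JHM ⇒ S = (1/3, 1/3)
2. B lies on line SM with SB:BM = 1:5 ⇒ B = (5/18, 4/9)
2·[SBJ] = -1/18, 2·[HBM] = 5/18
[SBJ]:[HBM] = -1/18:5/18 = -1/5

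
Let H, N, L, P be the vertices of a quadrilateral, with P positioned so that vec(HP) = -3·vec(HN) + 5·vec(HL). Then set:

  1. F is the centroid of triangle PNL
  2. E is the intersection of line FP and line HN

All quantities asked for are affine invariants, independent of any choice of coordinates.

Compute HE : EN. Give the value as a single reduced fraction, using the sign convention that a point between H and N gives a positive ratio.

Choose coordinates H = (0, 0), N = (1, 0), L = (0, 1), P = (-3, 5).
1. F is the centroid of triangle PNL ⇒ F = (-2/3, 2)
2. E is the intersection of line FP and line HN ⇒ E = (8/9, 0)
E = H + t·(N−H) with t = 8/9, so HE:EN = t:(1−t) = 8/9:1/9

HE:EN = 8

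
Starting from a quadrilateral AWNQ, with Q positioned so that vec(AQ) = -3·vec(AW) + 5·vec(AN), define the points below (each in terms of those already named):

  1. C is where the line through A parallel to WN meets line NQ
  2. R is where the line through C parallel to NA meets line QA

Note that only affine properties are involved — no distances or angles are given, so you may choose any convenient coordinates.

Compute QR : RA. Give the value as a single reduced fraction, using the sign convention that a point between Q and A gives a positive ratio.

Choose coordinates A = (0, 0), W = (1, 0), N = (0, 1), Q = (-3, 5).
1. C is where the line through A parallel to WN meets line NQ ⇒ C = (3, -3)
2. R is where the line through C parallel to NA meets line QA ⇒ R = (3, -5)
R = Q + t·(A−Q) with t = 2, so QR:RA = t:(1−t) = 2:-1

QR:RA = -2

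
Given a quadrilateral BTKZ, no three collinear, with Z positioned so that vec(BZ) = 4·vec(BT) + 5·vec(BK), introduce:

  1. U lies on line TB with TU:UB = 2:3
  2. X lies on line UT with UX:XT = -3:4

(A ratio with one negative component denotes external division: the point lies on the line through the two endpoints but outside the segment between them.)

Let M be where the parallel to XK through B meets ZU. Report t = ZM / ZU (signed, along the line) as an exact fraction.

Assign B = (0, 0), T = (1, 0), K = (0, 1), Z = (4, 5) — the answer is frame-independent, so this choice is without loss of generality.
1. U lies on line TB with TU:UB = 2:3 ⇒ U = (3/5, 0)
2. X lies on line UT with UX:XT = -3:4 ⇒ X = (-3/5, 0)
through B parallel to XK: direction (3/5, 1); meets ZU at M = (-9/2, -15/2)
M = Z + t·(U−Z) with t = 5/2

t = 5/2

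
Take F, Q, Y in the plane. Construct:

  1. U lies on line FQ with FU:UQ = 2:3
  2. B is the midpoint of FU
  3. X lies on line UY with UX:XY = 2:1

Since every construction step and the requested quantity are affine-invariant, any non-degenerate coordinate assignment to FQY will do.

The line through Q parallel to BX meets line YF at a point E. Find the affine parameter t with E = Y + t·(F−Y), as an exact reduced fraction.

Work in coordinates with F = (0, 0), Q = (1, 0), Y = (0, 1).
1. U lies on line FQ with FU:UQ = 2:3 ⇒ U = (2/5, 0)
2. B is the midpoint of FU ⇒ B = (1/5, 0)
3. X lies on line UY with UX:XY = 2:1 ⇒ X = (2/15, 2/3)
through Q parallel to BX: direction (-1/15, 2/3); meets YF at E = (0, 10)
E = Y + t·(F−Y) with t = -9

t = -9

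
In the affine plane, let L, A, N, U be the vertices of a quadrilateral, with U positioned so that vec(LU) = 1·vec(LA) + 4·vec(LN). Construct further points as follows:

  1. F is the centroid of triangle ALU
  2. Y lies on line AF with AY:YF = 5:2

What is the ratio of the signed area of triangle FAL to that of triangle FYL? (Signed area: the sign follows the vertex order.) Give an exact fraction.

[FAL]:[FYL] = 7/2

Choose coordinates L = (0, 0), A = (1, 0), N = (0, 1), U = (1, 4).
1. F is the centroid of triangle ALU ⇒ F = (2/3, 4/3)
2. Y lies on line AF with AY:YF = 5:2 ⇒ Y = (16/21, 20/21)
2·[FAL] = -4/3, 2·[FYL] = -8/21
[FAL]:[FYL] = -4/3:-8/21 = 7/2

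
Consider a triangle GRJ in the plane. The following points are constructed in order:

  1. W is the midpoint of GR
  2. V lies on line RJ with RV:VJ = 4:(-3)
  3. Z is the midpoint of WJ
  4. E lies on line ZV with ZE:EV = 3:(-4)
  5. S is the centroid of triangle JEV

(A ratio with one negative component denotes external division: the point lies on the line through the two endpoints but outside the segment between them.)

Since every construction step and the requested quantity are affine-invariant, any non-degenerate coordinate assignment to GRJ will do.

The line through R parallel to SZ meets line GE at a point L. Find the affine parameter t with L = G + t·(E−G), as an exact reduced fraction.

t = 13/5

Set G = (0, 0), R = (1, 0), J = (0, 1); any affine frame gives the same invariant.
1. W is the midpoint of GR ⇒ W = (1/2, 0)
2. V lies on line RJ with RV:VJ = 4:(-3) ⇒ V = (-3, 4)
3. Z is the midpoint of WJ ⇒ Z = (1/4, 1/2)
4. E lies on line ZV with ZE:EV = 3:(-4) ⇒ E = (10, -10)
5. S is the centroid of triangle JEV ⇒ S = (7/3, -5/3)
through R parallel to SZ: direction (-25/12, 13/6); meets GE at L = (26, -26)
L = G + t·(E−G) with t = 13/5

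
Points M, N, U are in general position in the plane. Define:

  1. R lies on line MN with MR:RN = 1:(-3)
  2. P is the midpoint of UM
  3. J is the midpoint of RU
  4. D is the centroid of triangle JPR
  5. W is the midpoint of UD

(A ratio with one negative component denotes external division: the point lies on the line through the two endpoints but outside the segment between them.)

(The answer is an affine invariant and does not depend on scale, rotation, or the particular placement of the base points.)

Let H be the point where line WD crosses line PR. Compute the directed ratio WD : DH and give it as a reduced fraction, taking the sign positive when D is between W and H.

Choose coordinates M = (0, 0), N = (1, 0), U = (0, 1).
1. R lies on line MN with MR:RN = 1:(-3) ⇒ R = (-1/2, 0)
2. P is the midpoint of UM ⇒ P = (0, 1/2)
3. J is the midpoint of RU ⇒ J = (-1/4, 1/2)
4. D is the centroid of triangle JPR ⇒ D = (-1/4, 1/3)
5. W is the midpoint of UD ⇒ W = (-1/8, 2/3)
line WD meets PR at H = (-3/10, 1/5)
D = W + t·(H−W) with t = 5/7, so WD:DH = 5/7:2/7

WD:DH = 5/2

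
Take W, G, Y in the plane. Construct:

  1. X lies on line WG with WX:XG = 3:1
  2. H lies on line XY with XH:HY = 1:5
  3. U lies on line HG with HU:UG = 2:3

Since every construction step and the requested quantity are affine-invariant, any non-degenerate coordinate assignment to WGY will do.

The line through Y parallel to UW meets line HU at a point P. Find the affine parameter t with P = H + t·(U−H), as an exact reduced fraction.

Set W = (0, 0), G = (1, 0), Y = (0, 1); any affine frame gives the same invariant.
1. X lies on line WG with WX:XG = 3:1 ⇒ X = (3/4, 0)
2. H lies on line XY with XH:HY = 1:5 ⇒ H = (5/8, 1/6)
3. U lies on line HG with HU:UG = 2:3 ⇒ U = (31/40, 1/10)
through Y parallel to UW: direction (-31/40, -1/10); meets HU at P = (-31/32, 7/8)
P = H + t·(U−H) with t = -85/8

t = -85/8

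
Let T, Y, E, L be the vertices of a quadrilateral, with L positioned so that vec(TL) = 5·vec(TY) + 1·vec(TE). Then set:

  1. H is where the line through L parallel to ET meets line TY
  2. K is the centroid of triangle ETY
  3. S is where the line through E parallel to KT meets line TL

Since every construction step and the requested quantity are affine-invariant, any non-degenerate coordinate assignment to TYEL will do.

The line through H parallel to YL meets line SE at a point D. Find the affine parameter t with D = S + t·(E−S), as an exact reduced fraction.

t = -7/5

Choose coordinates T = (0, 0), Y = (1, 0), E = (0, 1), L = (5, 1).
1. H is where the line through L parallel to ET meets line TY ⇒ H = (5, 0)
2. K is the centroid of triangle ETY ⇒ K = (1/3, 1/3)
3. S is where the line through E parallel to KT meets line TL ⇒ S = (-5/4, -1/4)
through H parallel to YL: direction (4, 1); meets SE at D = (-3, -2)
D = S + t·(E−S) with t = -7/5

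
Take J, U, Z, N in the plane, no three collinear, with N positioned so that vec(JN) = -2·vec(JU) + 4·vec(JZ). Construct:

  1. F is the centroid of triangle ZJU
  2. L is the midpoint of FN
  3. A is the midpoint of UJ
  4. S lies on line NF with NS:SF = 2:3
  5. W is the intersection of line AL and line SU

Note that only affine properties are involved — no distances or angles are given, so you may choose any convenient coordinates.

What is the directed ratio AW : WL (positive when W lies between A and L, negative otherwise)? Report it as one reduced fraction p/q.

Assign J = (0, 0), U = (1, 0), Z = (0, 1), N = (-2, 4) — the answer is frame-independent, so this choice is without loss of generality.
1. F is the centroid of triangle ZJU ⇒ F = (1/3, 1/3)
2. L is the midpoint of FN ⇒ L = (-5/6, 13/6)
3. A is the midpoint of UJ ⇒ A = (1/2, 0)
4. S lies on line NF with NS:SF = 2:3 ⇒ S = (-16/15, 38/15)
5. W is the intersection of line AL and line SU ⇒ W = (-205/198, 247/99)
W = A + t·(L−A) with t = 38/33, so AW:WL = t:(1−t) = 38/33:-5/33

AW:WL = -38/5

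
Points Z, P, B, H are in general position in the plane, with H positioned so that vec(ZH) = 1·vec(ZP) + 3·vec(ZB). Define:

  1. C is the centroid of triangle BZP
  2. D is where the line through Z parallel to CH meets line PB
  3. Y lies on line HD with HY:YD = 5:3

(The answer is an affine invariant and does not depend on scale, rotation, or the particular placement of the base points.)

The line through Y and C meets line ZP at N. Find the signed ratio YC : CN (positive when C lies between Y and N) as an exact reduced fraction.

YC:CN = 31/8

Work in coordinates with Z = (0, 0), P = (1, 0), B = (0, 1), H = (1, 3).
1. C is the centroid of triangle BZP ⇒ C = (1/3, 1/3)
2. D is where the line through Z parallel to CH meets line PB ⇒ D = (1/5, 4/5)
3. Y lies on line HD with HY:YD = 5:3 ⇒ Y = (1/2, 13/8)
line YC meets ZP at N = (9/31, 0)
C = Y + t·(N−Y) with t = 31/39, so YC:CN = 31/39:8/39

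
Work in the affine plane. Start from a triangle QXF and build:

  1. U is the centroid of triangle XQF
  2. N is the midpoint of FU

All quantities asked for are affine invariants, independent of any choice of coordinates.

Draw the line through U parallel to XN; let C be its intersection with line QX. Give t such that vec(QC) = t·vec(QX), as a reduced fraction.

t = 3/4

Choose coordinates Q = (0, 0), X = (1, 0), F = (0, 1).
1. U is the centroid of triangle XQF ⇒ U = (1/3, 1/3)
2. N is the midpoint of FU ⇒ N = (1/6, 2/3)
through U parallel to XN: direction (-5/6, 2/3); meets QX at C = (3/4, 0)
C = Q + t·(X−Q) with t = 3/4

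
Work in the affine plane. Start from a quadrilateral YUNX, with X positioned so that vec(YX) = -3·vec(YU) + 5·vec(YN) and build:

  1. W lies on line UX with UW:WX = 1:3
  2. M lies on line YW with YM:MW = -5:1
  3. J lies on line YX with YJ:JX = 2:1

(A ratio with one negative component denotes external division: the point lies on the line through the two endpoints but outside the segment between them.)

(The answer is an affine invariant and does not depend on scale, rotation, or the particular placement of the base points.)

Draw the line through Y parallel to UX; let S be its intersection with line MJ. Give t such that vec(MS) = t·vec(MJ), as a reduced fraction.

t = 15/7

Choose coordinates Y = (0, 0), U = (1, 0), N = (0, 1), X = (-3, 5).
1. W lies on line UX with UW:WX = 1:3 ⇒ W = (0, 5/4)
2. M lies on line YW with YM:MW = -5:1 ⇒ M = (0, 25/16)
3. J lies on line YX with YJ:JX = 2:1 ⇒ J = (-2, 10/3)
through Y parallel to UX: direction (-4, 5); meets MJ at S = (-30/7, 75/14)
S = M + t·(J−M) with t = 15/7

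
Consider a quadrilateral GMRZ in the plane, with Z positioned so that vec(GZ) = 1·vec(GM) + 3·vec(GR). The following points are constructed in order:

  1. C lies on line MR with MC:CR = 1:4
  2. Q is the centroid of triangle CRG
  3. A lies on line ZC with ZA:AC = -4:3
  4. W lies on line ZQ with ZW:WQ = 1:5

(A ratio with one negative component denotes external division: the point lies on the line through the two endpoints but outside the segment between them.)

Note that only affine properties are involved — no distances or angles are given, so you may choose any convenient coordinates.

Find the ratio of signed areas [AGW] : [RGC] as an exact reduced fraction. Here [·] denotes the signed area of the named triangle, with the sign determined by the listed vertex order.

Set G = (0, 0), M = (1, 0), R = (0, 1), Z = (1, 3); any affine frame gives the same invariant.
1. C lies on line MR with MC:CR = 1:4 ⇒ C = (4/5, 1/5)
2. Q is the centroid of triangle CRG ⇒ Q = (4/15, 2/5)
3. A lies on line ZC with ZA:AC = -4:3 ⇒ A = (1/5, -41/5)
4. W lies on line ZQ with ZW:WQ = 1:5 ⇒ W = (79/90, 77/30)
2·[AGW] = -347/45, 2·[RGC] = 4/5
[AGW]:[RGC] = -347/45:4/5 = -347/36

[AGW]:[RGC] = -347/36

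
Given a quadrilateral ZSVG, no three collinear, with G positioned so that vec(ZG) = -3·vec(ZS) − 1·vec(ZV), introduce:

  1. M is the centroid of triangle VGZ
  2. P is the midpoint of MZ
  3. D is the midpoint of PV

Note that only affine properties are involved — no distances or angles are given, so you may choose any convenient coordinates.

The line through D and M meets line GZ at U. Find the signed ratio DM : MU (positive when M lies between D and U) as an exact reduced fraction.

Work in coordinates with Z = (0, 0), S = (1, 0), V = (0, 1), G = (-3, -1).
1. M is the centroid of triangle VGZ ⇒ M = (-1, 0)
2. P is the midpoint of MZ ⇒ P = (-1/2, 0)
3. D is the midpoint of PV ⇒ D = (-1/4, 1/2)
line DM meets GZ at U = (-2, -2/3)
M = D + t·(U−D) with t = 3/7, so DM:MU = 3/7:4/7

DM:MU = 3/4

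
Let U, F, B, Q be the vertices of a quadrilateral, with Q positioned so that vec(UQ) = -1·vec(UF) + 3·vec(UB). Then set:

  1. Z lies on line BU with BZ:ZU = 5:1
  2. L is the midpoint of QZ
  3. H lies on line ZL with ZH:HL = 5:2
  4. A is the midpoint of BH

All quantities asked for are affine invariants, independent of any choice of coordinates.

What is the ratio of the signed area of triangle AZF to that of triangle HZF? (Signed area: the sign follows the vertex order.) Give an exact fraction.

[AZF]:[HZF] = 15/16

Choose coordinates U = (0, 0), F = (1, 0), B = (0, 1), Q = (-1, 3).
1. Z lies on line BU with BZ:ZU = 5:1 ⇒ Z = (0, 1/6)
2. L is the midpoint of QZ ⇒ L = (-1/2, 19/12)
3. H lies on line ZL with ZH:HL = 5:2 ⇒ H = (-5/14, 33/28)
4. A is the midpoint of BH ⇒ A = (-5/28, 61/56)
2·[AZF] = 25/28, 2·[HZF] = 20/21
[AZF]:[HZF] = 25/28:20/21 = 15/16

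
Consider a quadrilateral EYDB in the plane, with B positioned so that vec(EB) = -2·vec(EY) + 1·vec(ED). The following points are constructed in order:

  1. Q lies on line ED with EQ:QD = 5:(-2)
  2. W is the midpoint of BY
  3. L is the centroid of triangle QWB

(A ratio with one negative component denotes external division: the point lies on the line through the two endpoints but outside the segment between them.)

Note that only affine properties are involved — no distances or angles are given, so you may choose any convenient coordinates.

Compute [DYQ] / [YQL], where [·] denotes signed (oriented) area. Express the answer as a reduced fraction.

Set E = (0, 0), Y = (1, 0), D = (0, 1), B = (-2, 1); any affine frame gives the same invariant.
1. Q lies on line ED with EQ:QD = 5:(-2) ⇒ Q = (0, 5/3)
2. W is the midpoint of BY ⇒ W = (-1/2, 1/2)
3. L is the centroid of triangle QWB ⇒ L = (-5/6, 19/18)
2·[DYQ] = 2/3, 2·[YQL] = 2
[DYQ]:[YQL] = 2/3:2 = 1/3

[DYQ]:[YQL] = 1/3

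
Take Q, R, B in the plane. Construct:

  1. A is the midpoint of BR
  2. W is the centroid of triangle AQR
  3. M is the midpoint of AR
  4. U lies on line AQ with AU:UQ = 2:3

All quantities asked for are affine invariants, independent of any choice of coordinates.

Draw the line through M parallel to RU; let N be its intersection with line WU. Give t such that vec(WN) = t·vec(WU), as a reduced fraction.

t = 4

Choose coordinates Q = (0, 0), R = (1, 0), B = (0, 1).
1. A is the midpoint of BR ⇒ A = (1/2, 1/2)
2. W is the centroid of triangle AQR ⇒ W = (1/2, 1/6)
3. M is the midpoint of AR ⇒ M = (3/4, 1/4)
4. U lies on line AQ with AU:UQ = 2:3 ⇒ U = (3/10, 3/10)
through M parallel to RU: direction (-7/10, 3/10); meets WU at N = (-3/10, 7/10)
N = W + t·(U−W) with t = 4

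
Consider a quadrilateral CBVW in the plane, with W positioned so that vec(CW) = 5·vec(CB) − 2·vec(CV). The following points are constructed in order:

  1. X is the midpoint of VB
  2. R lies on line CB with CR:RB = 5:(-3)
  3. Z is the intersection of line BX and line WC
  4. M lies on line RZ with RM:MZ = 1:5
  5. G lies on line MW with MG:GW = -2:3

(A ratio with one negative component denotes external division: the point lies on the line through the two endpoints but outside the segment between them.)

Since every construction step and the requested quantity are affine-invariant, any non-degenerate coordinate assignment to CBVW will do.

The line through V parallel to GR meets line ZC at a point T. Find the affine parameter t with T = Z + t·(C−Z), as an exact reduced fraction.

Set C = (0, 0), B = (1, 0), V = (0, 1), W = (5, -2); any affine frame gives the same invariant.
1. X is the midpoint of VB ⇒ X = (1/2, 1/2)
2. R lies on line CB with CR:RB = 5:(-3) ⇒ R = (5/2, 0)
3. Z is the intersection of line BX and line WC ⇒ Z = (5/3, -2/3)
4. M lies on line RZ with RM:MZ = 1:5 ⇒ M = (85/36, -1/9)
5. G lies on line MW with MG:GW = -2:3 ⇒ G = (-35/12, 11/3)
through V parallel to GR: direction (65/12, -11/3); meets ZC at T = (65/18, -13/9)
T = Z + t·(C−Z) with t = -7/6

t = -7/6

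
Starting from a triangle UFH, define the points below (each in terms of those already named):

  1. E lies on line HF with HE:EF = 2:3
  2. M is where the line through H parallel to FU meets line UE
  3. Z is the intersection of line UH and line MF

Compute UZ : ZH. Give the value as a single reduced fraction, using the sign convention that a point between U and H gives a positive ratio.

Set U = (0, 0), F = (1, 0), H = (0, 1); any affine frame gives the same invariant.
1. E lies on line HF with HE:EF = 2:3 ⇒ E = (2/5, 3/5)
2. M is where the line through H parallel to FU meets line UE ⇒ M = (2/3, 1)
3. Z is the intersection of line UH and line MF ⇒ Z = (0, 3)
Z = U + t·(H−U) with t = 3, so UZ:ZH = t:(1−t) = 3:-2

UZ:ZH = -3/2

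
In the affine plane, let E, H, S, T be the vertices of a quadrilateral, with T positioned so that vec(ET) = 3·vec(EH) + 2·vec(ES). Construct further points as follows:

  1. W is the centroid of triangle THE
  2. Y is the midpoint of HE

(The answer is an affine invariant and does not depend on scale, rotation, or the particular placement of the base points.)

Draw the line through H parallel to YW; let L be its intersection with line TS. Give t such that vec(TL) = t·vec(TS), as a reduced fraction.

Work in coordinates with E = (0, 0), H = (1, 0), S = (0, 1), T = (3, 2).
1. W is the centroid of triangle THE ⇒ W = (4/3, 2/3)
2. Y is the midpoint of HE ⇒ Y = (1/2, 0)
through H parallel to YW: direction (5/6, 2/3); meets TS at L = (27/7, 16/7)
L = T + t·(S−T) with t = -2/7

t = -2/7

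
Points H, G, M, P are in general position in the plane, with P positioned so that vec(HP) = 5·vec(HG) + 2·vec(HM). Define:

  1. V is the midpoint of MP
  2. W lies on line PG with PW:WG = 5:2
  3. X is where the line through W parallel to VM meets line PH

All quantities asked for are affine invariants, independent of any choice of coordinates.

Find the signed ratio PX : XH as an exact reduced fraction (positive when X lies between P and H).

Choose coordinates H = (0, 0), G = (1, 0), M = (0, 1), P = (5, 2).
1. V is the midpoint of MP ⇒ V = (5/2, 3/2)
2. W lies on line PG with PW:WG = 5:2 ⇒ W = (15/7, 4/7)
3. X is where the line through W parallel to VM meets line PH ⇒ X = (5/7, 2/7)
X = P + t·(H−P) with t = 6/7, so PX:XH = t:(1−t) = 6/7:1/7

PX:XH = 6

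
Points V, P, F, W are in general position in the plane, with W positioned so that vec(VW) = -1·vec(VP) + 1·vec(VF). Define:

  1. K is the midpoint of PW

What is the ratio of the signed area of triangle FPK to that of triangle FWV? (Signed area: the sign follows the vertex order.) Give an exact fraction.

[FPK]:[FWV] = -1/2

Work in coordinates with V = (0, 0), P = (1, 0), F = (0, 1), W = (-1, 1).
1. K is the midpoint of PW ⇒ K = (0, 1/2)
2·[FPK] = -1/2, 2·[FWV] = 1
[FPK]:[FWV] = -1/2:1 = -1/2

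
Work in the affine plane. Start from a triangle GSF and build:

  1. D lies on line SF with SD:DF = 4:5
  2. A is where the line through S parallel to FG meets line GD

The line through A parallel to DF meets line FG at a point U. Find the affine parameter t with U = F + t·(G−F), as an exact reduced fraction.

Assign G = (0, 0), S = (1, 0), F = (0, 1) — the answer is frame-independent, so this choice is without loss of generality.
1. D lies on line SF with SD:DF = 4:5 ⇒ D = (5/9, 4/9)
2. A is where the line through S parallel to FG meets line GD ⇒ A = (1, 4/5)
through A parallel to DF: direction (-5/9, 5/9); meets FG at U = (0, 9/5)
U = F + t·(G−F) with t = -4/5

t = -4/5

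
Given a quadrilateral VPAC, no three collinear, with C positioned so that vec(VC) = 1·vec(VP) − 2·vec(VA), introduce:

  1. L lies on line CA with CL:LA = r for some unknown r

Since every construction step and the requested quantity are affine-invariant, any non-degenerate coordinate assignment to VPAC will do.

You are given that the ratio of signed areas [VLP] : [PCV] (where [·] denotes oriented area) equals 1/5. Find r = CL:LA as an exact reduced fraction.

r = 4

Choose coordinates V = (0, 0), P = (1, 0), A = (0, 1), C = (1, -2).
1. With CL:LA = r, write λ = r/(r+1) so L = C + λ·(A−C); L is affine-linear in λ
Every point depending on L is an affine combination of L and λ-independent points, so each such coordinate is linear in λ; the λ² term in each signed area is a multiple of (A−C)×(A−C) = 0, so 2·[VLP] and 2·[PCV] are each linear in λ. Evaluating at λ=0 and λ=1:
  2·[VLP] = -3·λ + 2,   2·[PCV] = -2
So [VLP]:[PCV] = (-3·λ + 2) / (-2). Setting this equal to 1/5:
  -3·λ + 2 = 1/5·(-2)  ⇒  λ = 4/5
Then r = λ/(1−λ) = (4/5)/(1/5) = 4. Check: with r = 4, L = (1/5, 2/5) and [VLP]:[PCV] = 1/5 as required.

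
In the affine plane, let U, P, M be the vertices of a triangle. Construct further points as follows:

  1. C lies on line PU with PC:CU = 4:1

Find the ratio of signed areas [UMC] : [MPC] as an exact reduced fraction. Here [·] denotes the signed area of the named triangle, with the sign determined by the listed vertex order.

[UMC]:[MPC] = 1/4

Work in coordinates with U = (0, 0), P = (1, 0), M = (0, 1).
1. C lies on line PU with PC:CU = 4:1 ⇒ C = (1/5, 0)
2·[UMC] = -1/5, 2·[MPC] = -4/5
[UMC]:[MPC] = -1/5:-4/5 = 1/4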